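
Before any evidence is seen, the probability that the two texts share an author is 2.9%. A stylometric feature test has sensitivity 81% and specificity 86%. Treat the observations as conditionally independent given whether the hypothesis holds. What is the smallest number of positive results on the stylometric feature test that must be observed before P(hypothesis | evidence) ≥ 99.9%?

Prior odds: 0.029 ÷ 0.971 = 29/971.
False-positive rate = 1 − 0.86 = 0.14; likelihood ratio of a positive = 0.81/0.14 = 81/14.
Target odds: 0.999 ÷ 0.001 = 999.
Require (81/14)ⁿ ≥ 999 ÷ (29/971) = 970029/29.
(81/14)⁵ ≈6483.13 falls short of 970029/29 but (81/14)⁶ ≈37509.6 reaches it, so n = 6.

6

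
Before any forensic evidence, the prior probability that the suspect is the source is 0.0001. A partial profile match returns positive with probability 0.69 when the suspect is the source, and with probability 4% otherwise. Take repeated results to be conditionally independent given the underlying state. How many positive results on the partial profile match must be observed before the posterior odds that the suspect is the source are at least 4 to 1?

Prior odds = 0.0001/0.9999 = 1/9999.
Likelihood ratio of a positive result = 0.69/0.04 = 17.25.
Target odds = 4.
Need (1/9999) × 17.25ⁿ ≥ 4, i.e. 17.25ⁿ ≥ 39996.
17.25³ = 5132.953125 falls short of 39996 but 17.25⁴ = 22667121/256 reaches it, so n = 4.

4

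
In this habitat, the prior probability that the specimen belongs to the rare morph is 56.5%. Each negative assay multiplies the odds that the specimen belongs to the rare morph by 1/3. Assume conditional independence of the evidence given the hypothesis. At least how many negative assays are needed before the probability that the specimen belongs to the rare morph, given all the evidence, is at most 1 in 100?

5

Prior odds: 0.565 ÷ 0.435 = 113/87.
Likelihood ratio per negative assay = 1/3.
Target odds: 0.01 ÷ 0.99 = 1/99.
Require (1/3)ⁿ ≤ 1/99 ÷ (113/87) = 29/3729.
(1/3)⁴ = 1/81 is still above 29/3729 but (1/3)⁵ = 1/243 is at or below it, so n = 5.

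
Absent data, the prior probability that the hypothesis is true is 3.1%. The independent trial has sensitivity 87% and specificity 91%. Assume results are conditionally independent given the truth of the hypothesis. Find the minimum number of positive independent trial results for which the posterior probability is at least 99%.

Prior odds: 0.031 ÷ 0.969 = 31/969.
False-positive rate = 1 − 0.91 = 0.09; likelihood ratio of a positive = 0.87/0.09 = 29/3.
Target posterior odds = 0.99/0.01 = 99.
Require (29/3)ⁿ ≥ 99 ÷ (31/969) = 95931/31.
(29/3)³ = 24389/27 falls short of 95931/31 but (29/3)⁴ = 707281/81 reaches it, so n = 4.

4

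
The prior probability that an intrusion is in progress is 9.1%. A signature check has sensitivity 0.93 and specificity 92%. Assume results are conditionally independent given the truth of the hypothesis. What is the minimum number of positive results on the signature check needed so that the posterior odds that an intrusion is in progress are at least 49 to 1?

3

Prior odds = 0.091/0.909 = 91/909.
False-positive rate = 1 − 0.92 = 0.08; likelihood ratio of a positive = 0.93/0.08 = 11.625.
Target odds = 49.
Need (91/909) × 11.625ⁿ ≥ 49, i.e. 11.625ⁿ ≥ 6363/13.
11.625² = 135.140625 falls short of 6363/13 but 11.625³ = 804357/512 reaches it, so n = 3.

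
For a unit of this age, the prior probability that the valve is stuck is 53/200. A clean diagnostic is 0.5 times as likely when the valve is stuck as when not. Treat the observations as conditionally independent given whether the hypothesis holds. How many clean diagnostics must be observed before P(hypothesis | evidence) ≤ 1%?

Prior odds = 0.265/0.735 = 53/147.
Likelihood ratio per clean diagnostic = 0.5.
Target posterior odds = 0.01/0.99 = 1/99.
Need (53/147) × 0.5ⁿ ≤ 1/99, i.e. 0.5ⁿ ≤ 49/1749.
0.5⁵ = 0.03125 is still above 49/1749 but 0.5⁶ = 0.015625 is at or below it, so n = 6.

6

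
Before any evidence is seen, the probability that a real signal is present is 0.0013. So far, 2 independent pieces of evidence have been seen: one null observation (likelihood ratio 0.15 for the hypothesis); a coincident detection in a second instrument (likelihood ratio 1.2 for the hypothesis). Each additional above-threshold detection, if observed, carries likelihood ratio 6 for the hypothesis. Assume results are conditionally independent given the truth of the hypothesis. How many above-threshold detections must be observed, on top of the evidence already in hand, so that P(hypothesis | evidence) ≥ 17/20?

6

Prior odds = 0.0013/0.9987 = 13/9987.
Combined Bayes factor of the evidence already in hand = 0.15 × 1.2 = 0.18.
Odds after that evidence = (13/9987) × 0.18 = 39/166450.
Target odds = 0.85/0.15 = 17/3.
Need 6ⁿ ≥ 17/3 ÷ (39/166450) = 2829650/117.
6⁵ = 7776 falls short of 2829650/117 but 6⁶ = 46656 reaches it, so n = 6.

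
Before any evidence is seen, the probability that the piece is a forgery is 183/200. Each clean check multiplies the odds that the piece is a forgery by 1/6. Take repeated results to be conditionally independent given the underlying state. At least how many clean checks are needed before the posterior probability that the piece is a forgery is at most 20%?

3

Prior odds = 0.915/0.085 = 183/17.
Likelihood ratio per clean check = 1/6.
Target odds: 0.2 ÷ 0.8 = 0.25.
Need (183/17) × (1/6)ⁿ ≤ 0.25, i.e. (1/6)ⁿ ≤ 17/732.
(1/6)² = 1/36 is still above 17/732 but (1/6)³ = 1/216 is at or below it, so n = 3.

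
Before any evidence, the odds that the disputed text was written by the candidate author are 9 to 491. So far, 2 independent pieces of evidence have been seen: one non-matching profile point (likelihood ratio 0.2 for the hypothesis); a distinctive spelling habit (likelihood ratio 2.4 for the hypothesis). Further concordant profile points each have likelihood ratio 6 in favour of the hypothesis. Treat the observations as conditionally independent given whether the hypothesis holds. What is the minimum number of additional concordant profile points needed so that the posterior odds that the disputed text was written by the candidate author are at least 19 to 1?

Prior odds = 9/491.
Combined Bayes factor of the evidence already in hand = 0.2 × 2.4 = 0.48.
Odds after that evidence = (9/491) × 0.48 = 108/12275.
Target odds = 19.
Need 6ⁿ ≥ 19 ÷ (108/12275) = 233225/108.
6⁴ = 1296 falls short of 233225/108 but 6⁵ = 7776 reaches it, so n = 5.

5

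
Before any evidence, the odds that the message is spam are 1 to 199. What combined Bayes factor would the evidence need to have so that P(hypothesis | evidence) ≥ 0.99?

19701

Prior odds = 1/199.
Target odds = 0.99/0.01 = 99.
Required Bayes factor = 99 ÷ (1/199) = 19701.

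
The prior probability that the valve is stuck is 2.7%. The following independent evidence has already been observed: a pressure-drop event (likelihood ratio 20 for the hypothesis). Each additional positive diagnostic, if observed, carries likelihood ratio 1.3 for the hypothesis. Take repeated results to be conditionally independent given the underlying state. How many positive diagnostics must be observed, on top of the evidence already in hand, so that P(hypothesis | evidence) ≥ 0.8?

8

Prior odds = 0.027/0.973 = 27/973.
Bayes factor of the evidence already in hand = 20.
Odds after that evidence = (27/973) × 20 = 540/973.
Target odds = 0.8/0.2 = 4.
Need 1.3ⁿ ≥ 4 ÷ (540/973) = 973/135.
1.3⁷ = 62748517/10000000 falls short of 973/135 but 1.3⁸ = 815730721/100000000 reaches it, so n = 8.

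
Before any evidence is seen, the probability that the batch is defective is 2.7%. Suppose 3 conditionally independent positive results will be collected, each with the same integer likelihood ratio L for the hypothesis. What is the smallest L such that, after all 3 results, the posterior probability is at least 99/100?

Prior odds = 0.027/0.973 = 27/973.
Target odds = 0.99/0.01 = 99.
Need L³ ≥ 99 ÷ (27/973) = 10703/3.
15³ = 3375 < 10703/3 ≤ 4096 = 16³, so L = 16.

16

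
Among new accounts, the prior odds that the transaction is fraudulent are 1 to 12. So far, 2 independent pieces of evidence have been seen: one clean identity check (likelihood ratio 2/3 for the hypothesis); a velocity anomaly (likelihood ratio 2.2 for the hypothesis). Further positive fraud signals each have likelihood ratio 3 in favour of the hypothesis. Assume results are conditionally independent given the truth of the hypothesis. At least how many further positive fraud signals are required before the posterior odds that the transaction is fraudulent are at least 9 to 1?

4

Prior odds = 1/12.
Combined Bayes factor of the evidence already in hand = (2/3) × 2.2 = 22/15.
Odds after that evidence = (1/12) × 22/15 = 11/90.
Target odds = 9.
Need 3ⁿ ≥ 9 ÷ (11/90) = 810/11.
3³ = 27 falls short of 810/11 but 3⁴ = 81 reaches it, so n = 4.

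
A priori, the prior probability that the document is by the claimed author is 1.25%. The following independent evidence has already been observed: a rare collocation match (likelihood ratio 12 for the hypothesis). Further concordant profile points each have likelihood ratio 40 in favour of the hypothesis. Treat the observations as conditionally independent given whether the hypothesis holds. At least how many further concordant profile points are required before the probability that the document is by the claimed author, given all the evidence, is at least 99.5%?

Prior odds = 0.0125/0.9875 = 1/79.
Bayes factor of the evidence already in hand = 12.
Odds after that evidence = (1/79) × 12 = 12/79.
Target odds = 0.995/0.005 = 199.
Need 40ⁿ ≥ 199 ÷ (12/79) = 15721/12.
40¹ = 40 falls short of 15721/12 but 40² = 1600 reaches it, so n = 2.

2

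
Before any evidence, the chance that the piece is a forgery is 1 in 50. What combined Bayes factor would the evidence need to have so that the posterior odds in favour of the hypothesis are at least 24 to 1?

1176

Prior odds = 0.02/0.98 = 1/49.
Target odds = 24.
Required Bayes factor = 24 ÷ (1/49) = 1176.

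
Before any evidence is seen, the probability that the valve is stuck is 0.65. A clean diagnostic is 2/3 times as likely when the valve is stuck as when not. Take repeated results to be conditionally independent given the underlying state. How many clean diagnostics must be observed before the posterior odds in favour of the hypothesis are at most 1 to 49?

Prior odds = 0.65/0.35 = 13/7.
Likelihood ratio per clean diagnostic = 2/3.
Target odds = 1/49.
Require (2/3)ⁿ ≤ 1/49 ÷ (13/7) = 1/91.
(2/3)¹¹ = 2048/177147 is still above 1/91 but (2/3)¹² = 4096/531441 is at or below it, so n = 12.

12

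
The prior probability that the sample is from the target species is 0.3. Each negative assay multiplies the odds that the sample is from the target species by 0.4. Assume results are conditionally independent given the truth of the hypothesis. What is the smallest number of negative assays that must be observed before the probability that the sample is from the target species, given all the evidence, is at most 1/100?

Prior odds = 0.3/0.7 = 3/7.
Likelihood ratio per negative assay = 0.4.
Target odds: 0.01 ÷ 0.99 = 1/99.
Require 0.4ⁿ ≤ 1/99 ÷ (3/7) = 7/297.
0.4⁴ = 0.0256 is still above 7/297 but 0.4⁵ = 0.01024 is at or below it, so n = 5.

5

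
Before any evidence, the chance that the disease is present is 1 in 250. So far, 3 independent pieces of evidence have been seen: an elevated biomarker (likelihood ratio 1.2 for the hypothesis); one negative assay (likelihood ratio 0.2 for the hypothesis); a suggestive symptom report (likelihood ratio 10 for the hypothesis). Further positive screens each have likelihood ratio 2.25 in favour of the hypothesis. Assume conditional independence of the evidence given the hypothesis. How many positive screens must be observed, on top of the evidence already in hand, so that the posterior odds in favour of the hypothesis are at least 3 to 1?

Prior odds = 0.004/0.996 = 1/249.
Combined Bayes factor of the evidence already in hand = 1.2 × 0.2 × 10 = 2.4.
Odds after that evidence = (1/249) × 2.4 = 4/415.
Target odds = 3.
Need 2.25ⁿ ≥ 3 ÷ (4/415) = 311.25.
2.25⁷ = 4782969/16384 falls short of 311.25 but 2.25⁸ = 43046721/65536 reaches it, so n = 8.

8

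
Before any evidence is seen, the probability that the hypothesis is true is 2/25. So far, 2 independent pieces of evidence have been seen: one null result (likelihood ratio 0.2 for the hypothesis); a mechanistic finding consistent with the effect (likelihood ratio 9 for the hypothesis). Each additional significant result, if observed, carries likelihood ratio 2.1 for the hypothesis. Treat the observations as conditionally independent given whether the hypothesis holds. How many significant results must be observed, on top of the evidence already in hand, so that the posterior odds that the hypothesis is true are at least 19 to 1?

7

Prior odds = 0.08/0.92 = 2/23.
Combined Bayes factor of the evidence already in hand = 0.2 × 9 = 1.8.
Odds after that evidence = (2/23) × 1.8 = 18/115.
Target odds = 19.
Need 2.1ⁿ ≥ 19 ÷ (18/115) = 2185/18.
2.1⁶ = 85766121/1000000 falls short of 2185/18 but 2.1⁷ ≈180.109 reaches it, so n = 7.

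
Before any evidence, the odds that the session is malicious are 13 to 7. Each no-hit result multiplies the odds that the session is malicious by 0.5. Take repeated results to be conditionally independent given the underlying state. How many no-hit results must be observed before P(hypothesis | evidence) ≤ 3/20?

Prior odds = 13/7.
Likelihood ratio per no-hit result = 0.5.
Target odds: 0.15 ÷ 0.85 = 3/17.
Require 0.5ⁿ ≤ 3/17 ÷ (13/7) = 21/221.
0.5³ = 0.125 is still above 21/221 but 0.5⁴ = 0.0625 is at or below it, so n = 4.

4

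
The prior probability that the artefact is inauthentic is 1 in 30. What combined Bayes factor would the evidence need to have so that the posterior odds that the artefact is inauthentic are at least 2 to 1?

58

Prior odds = (1/30)/(29/30) = 1/29.
Target odds = 2.
Required Bayes factor = 2 ÷ (1/29) = 58.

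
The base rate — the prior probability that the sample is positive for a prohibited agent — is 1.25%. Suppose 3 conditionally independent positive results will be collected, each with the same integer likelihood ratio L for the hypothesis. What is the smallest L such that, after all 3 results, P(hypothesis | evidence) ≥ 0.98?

16

Prior odds = 0.0125/0.9875 = 1/79.
Target odds = 0.98/0.02 = 49.
Need L³ ≥ 49 ÷ (1/79) = 3871.
15³ = 3375 < 3871 ≤ 4096 = 16³, so L = 16.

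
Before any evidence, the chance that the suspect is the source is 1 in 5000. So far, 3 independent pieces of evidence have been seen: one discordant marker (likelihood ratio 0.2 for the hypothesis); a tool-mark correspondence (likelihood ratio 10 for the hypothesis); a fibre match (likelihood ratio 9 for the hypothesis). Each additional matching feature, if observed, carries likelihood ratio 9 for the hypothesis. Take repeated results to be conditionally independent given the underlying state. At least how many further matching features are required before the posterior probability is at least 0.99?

Prior odds = 0.0002/0.9998 = 1/4999.
Combined Bayes factor of the evidence already in hand = 0.2 × 10 × 9 = 18.
Odds after that evidence = (1/4999) × 18 = 18/4999.
Target odds = 0.99/0.01 = 99.
Need 9ⁿ ≥ 99 ÷ (18/4999) = 27494.5.
9⁴ = 6561 falls short of 27494.5 but 9⁵ = 59049 reaches it, so n = 5.

5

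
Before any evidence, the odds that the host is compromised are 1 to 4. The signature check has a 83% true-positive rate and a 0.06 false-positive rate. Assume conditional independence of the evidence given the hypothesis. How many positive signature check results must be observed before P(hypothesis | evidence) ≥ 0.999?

Prior odds = 0.25.
Likelihood ratio of a positive result = 0.83/0.06 = 83/6.
Target posterior odds = 0.999/0.001 = 999.
Require (83/6)ⁿ ≥ 999 ÷ 0.25 = 3996.
(83/6)³ = 571787/216 falls short of 3996 but (83/6)⁴ = 47458321/1296 reaches it, so n = 4.

4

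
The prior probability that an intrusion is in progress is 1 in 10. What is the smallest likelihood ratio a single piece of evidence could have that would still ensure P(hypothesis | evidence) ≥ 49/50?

441

Prior odds = 0.1/0.9 = 1/9.
Target odds = 0.98/0.02 = 49.
Required Bayes factor = 49 ÷ (1/9) = 441.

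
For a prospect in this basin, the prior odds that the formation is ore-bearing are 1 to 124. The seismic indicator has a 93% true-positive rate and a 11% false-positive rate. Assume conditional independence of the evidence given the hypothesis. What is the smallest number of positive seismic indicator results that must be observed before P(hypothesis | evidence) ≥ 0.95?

4

Prior odds = 1/124.
Likelihood ratio of a positive result = 0.93/0.11 = 93/11.
Target odds: 0.95 ÷ 0.05 = 19.
Need (1/124) × (93/11)ⁿ ≥ 19, i.e. (93/11)ⁿ ≥ 2356.
(93/11)³ = 804357/1331 falls short of 2356 but (93/11)⁴ = 74805201/14641 reaches it, so n = 4.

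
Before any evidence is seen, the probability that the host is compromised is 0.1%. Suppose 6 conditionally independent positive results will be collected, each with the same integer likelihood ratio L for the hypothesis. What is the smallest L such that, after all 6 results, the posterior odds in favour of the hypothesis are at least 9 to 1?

Prior odds = 0.001/0.999 = 1/999.
Target odds = 9.
Need L⁶ ≥ 9 ÷ (1/999) = 8991.
4⁶ = 4096 < 8991 ≤ 15625 = 5⁶, so L = 5.

5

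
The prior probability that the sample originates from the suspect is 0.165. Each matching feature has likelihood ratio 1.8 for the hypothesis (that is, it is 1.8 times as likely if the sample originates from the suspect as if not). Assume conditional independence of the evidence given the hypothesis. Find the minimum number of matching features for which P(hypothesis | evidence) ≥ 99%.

Prior odds: 0.165 ÷ 0.835 = 33/167.
Likelihood ratio per matching feature = 1.8.
Target posterior odds = 0.99/0.01 = 99.
Require 1.8ⁿ ≥ 99 ÷ (33/167) = 501.
1.8¹⁰ ≈357.047 falls short of 501 but 1.8¹¹ ≈642.684 reaches it, so n = 11.

11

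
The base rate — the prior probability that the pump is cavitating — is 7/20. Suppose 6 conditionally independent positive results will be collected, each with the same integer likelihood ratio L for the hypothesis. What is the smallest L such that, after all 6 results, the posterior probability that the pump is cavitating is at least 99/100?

Prior odds = 0.35/0.65 = 7/13.
Target odds = 0.99/0.01 = 99.
Need L⁶ ≥ 99 ÷ (7/13) = 1287/7.
2⁶ = 64 < 1287/7 ≤ 729 = 3⁶, so L = 3.

3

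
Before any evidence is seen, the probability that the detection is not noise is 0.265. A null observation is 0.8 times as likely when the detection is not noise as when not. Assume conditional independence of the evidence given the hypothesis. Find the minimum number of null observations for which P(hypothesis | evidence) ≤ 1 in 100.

Prior odds: 0.265 ÷ 0.735 = 53/147.
Likelihood ratio per null observation = 0.8.
Target posterior odds = 0.01/0.99 = 1/99.
Require 0.8ⁿ ≤ 1/99 ÷ (53/147) = 49/1749.
0.8¹⁶ ≈0.0281475 is still above 49/1749 but 0.8¹⁷ ≈0.022518 is at or below it, so n = 17.

17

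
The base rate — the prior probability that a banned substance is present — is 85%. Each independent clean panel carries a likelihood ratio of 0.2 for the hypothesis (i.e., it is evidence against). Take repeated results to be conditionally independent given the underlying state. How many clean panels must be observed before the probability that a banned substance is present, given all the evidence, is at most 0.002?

5

Prior odds: 0.85 ÷ 0.15 = 17/3.
Likelihood ratio per clean panel = 0.2.
Target odds: 0.002 ÷ 0.998 = 1/499.
Need (17/3) × 0.2ⁿ ≤ 1/499, i.e. 0.2ⁿ ≤ 3/8483.
0.2⁴ = 0.0016 is still above 3/8483 but 0.2⁵ = 0.00032 is at or below it, so n = 5.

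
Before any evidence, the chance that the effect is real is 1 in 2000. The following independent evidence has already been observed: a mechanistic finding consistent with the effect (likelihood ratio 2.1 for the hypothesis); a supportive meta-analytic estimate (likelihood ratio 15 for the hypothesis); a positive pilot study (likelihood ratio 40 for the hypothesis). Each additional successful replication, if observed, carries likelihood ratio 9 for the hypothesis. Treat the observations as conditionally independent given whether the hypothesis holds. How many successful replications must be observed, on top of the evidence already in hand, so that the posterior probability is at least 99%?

3

Prior odds = 0.0005/0.9995 = 1/1999.
Combined Bayes factor of the evidence already in hand = 2.1 × 15 × 40 = 1260.
Odds after that evidence = (1/1999) × 1260 = 1260/1999.
Target odds = 0.99/0.01 = 99.
Need 9ⁿ ≥ 99 ÷ (1260/1999) = 21989/140.
9² = 81 falls short of 21989/140 but 9³ = 729 reaches it, so n = 3.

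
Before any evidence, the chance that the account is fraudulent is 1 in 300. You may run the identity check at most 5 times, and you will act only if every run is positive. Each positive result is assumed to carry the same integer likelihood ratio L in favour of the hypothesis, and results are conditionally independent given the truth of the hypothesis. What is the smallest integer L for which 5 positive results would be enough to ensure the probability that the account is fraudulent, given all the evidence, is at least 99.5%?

Prior odds = (1/300)/(299/300) = 1/299.
Target odds = 0.995/0.005 = 199.
Need L⁵ ≥ 199 ÷ (1/299) = 59501.
9⁵ = 59049 < 59501 ≤ 100000 = 10⁵, so L = 10.

10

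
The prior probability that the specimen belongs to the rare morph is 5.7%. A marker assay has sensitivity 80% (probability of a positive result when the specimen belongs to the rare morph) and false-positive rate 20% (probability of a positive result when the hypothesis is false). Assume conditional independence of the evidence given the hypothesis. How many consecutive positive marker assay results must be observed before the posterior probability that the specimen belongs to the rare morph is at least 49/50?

Prior odds: 0.057 ÷ 0.943 = 57/943.
Likelihood ratio of a positive result = 0.8/0.2 = 4.
Target odds: 0.98 ÷ 0.02 = 49.
Need (57/943) × 4ⁿ ≥ 49, i.e. 4ⁿ ≥ 46207/57.
4⁴ = 256 falls short of 46207/57 but 4⁵ = 1024 reaches it, so n = 5.

5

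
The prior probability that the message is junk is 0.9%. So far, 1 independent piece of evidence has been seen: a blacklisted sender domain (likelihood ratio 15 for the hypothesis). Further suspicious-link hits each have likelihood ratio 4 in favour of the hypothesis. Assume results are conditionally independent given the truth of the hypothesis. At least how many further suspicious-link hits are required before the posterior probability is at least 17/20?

Prior odds = 0.009/0.991 = 9/991.
Bayes factor of the evidence already in hand = 15.
Odds after that evidence = (9/991) × 15 = 135/991.
Target odds = 0.85/0.15 = 17/3.
Need 4ⁿ ≥ 17/3 ÷ (135/991) = 16847/405.
4² = 16 falls short of 16847/405 but 4³ = 64 reaches it, so n = 3.

3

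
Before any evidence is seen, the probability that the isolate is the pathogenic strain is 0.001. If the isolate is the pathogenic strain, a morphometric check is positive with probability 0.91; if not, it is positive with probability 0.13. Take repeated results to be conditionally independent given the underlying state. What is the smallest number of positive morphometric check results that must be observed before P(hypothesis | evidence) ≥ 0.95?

Prior odds: 0.001 ÷ 0.999 = 1/999.
Likelihood ratio of a positive = 0.91/0.13 = 7.
Target posterior odds = 0.95/0.05 = 19.
Require 7ⁿ ≥ 19 ÷ (1/999) = 18981.
7⁵ = 16807 falls short of 18981 but 7⁶ = 117649 reaches it, so n = 6.

6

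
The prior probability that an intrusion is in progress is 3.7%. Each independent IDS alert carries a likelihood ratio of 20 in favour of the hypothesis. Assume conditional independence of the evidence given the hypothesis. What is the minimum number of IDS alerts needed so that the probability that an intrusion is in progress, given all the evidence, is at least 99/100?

Prior odds = 0.037/0.963 = 37/963.
Likelihood ratio per IDS alert = 20.
Target odds: 0.99 ÷ 0.01 = 99.
Need (37/963) × 20ⁿ ≥ 99, i.e. 20ⁿ ≥ 95337/37.
20² = 400 falls short of 95337/37 but 20³ = 8000 reaches it, so n = 3.

3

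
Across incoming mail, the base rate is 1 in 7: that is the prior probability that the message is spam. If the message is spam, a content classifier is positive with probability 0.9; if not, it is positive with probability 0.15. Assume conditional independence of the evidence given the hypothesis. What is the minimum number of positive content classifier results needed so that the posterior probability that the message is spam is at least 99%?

Prior odds: (1/7) ÷ (6/7) = 1/6.
Likelihood ratio of a positive = 0.9/0.15 = 6.
Target posterior odds = 0.99/0.01 = 99.
Require 6ⁿ ≥ 99 ÷ (1/6) = 594.
6³ = 216 falls short of 594 but 6⁴ = 1296 reaches it, so n = 4.

4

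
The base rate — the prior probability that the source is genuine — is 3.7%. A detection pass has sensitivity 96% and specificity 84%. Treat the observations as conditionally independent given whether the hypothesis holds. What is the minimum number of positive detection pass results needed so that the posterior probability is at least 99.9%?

6

Prior odds = 0.037/0.963 = 37/963.
False-positive rate = 1 − 0.84 = 0.16; likelihood ratio of a positive = 0.96/0.16 = 6.
Target posterior odds = 0.999/0.001 = 999.
Require 6ⁿ ≥ 999 ÷ (37/963) = 26001.
6⁵ = 7776 falls short of 26001 but 6⁶ = 46656 reaches it, so n = 6.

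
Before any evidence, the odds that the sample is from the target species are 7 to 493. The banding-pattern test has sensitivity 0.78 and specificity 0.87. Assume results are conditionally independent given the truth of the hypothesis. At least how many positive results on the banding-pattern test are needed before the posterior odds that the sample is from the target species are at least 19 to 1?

Prior odds = 7/493.
False-positive rate = 1 − 0.87 = 0.13; likelihood ratio of a positive = 0.78/0.13 = 6.
Target odds = 19.
Require 6ⁿ ≥ 19 ÷ (7/493) = 9367/7.
6⁴ = 1296 falls short of 9367/7 but 6⁵ = 7776 reaches it, so n = 5.

5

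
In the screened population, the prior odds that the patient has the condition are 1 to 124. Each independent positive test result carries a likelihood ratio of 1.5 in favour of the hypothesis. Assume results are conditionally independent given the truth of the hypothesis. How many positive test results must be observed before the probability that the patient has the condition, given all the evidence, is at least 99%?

24

Prior odds = 1/124.
Likelihood ratio per positive test result = 1.5.
Target odds: 0.99 ÷ 0.01 = 99.
Require 1.5ⁿ ≥ 99 ÷ (1/124) = 12276.
1.5²³ ≈11222.7 falls short of 12276 but 1.5²⁴ ≈16834.1 reaches it, so n = 24.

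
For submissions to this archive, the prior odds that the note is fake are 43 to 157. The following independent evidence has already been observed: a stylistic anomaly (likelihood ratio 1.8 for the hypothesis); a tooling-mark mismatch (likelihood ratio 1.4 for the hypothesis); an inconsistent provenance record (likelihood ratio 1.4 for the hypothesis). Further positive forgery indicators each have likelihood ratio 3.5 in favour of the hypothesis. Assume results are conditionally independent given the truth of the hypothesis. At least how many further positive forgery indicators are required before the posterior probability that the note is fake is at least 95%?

3

Prior odds = 43/157.
Combined Bayes factor of the evidence already in hand = 1.8 × 1.4 × 1.4 = 3.528.
Odds after that evidence = (43/157) × 3.528 = 18963/19625.
Target odds = 0.95/0.05 = 19.
Need 3.5ⁿ ≥ 19 ÷ (18963/19625) = 372875/18963.
3.5² = 12.25 falls short of 372875/18963 but 3.5³ = 42.875 reaches it, so n = 3.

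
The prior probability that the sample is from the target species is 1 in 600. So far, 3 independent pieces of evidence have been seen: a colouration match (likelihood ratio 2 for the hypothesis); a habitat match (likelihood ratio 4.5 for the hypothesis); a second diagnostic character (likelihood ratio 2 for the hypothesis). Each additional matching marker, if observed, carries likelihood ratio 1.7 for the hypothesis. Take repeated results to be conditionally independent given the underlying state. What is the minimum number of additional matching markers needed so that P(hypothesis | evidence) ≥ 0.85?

Prior odds = (1/600)/(599/600) = 1/599.
Combined Bayes factor of the evidence already in hand = 2 × 4.5 × 2 = 18.
Odds after that evidence = (1/599) × 18 = 18/599.
Target odds = 0.85/0.15 = 17/3.
Need 1.7ⁿ ≥ 17/3 ÷ (18/599) = 10183/54.
1.7⁹ ≈118.588 falls short of 10183/54 but 1.7¹⁰ ≈201.599 reaches it, so n = 10.

10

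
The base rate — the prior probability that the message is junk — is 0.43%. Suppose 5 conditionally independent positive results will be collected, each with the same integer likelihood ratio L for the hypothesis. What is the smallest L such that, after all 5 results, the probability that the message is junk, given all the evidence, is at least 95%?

Prior odds = 0.0043/0.9957 = 43/9957.
Target odds = 0.95/0.05 = 19.
Need L⁵ ≥ 19 ÷ (43/9957) = 189183/43.
5⁵ = 3125 < 189183/43 ≤ 7776 = 6⁵, so L = 6.

6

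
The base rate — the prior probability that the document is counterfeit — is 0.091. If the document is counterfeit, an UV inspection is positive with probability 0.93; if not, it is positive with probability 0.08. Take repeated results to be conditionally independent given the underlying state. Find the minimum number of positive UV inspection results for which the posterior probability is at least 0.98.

Prior odds: 0.091 ÷ 0.909 = 91/909.
Likelihood ratio of a positive = 0.93/0.08 = 11.625.
Target posterior odds = 0.98/0.02 = 49.
Need (91/909) × 11.625ⁿ ≥ 49, i.e. 11.625ⁿ ≥ 6363/13.
11.625² = 135.140625 falls short of 6363/13 but 11.625³ = 804357/512 reaches it, so n = 3.

3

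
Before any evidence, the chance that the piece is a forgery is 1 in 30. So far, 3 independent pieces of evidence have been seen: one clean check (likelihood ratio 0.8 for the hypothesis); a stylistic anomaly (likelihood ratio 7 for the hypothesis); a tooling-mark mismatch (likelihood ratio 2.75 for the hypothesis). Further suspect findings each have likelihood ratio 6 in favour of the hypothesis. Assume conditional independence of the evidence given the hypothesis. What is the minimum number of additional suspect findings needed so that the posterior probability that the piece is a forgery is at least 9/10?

2

Prior odds = (1/30)/(29/30) = 1/29.
Combined Bayes factor of the evidence already in hand = 0.8 × 7 × 2.75 = 15.4.
Odds after that evidence = (1/29) × 15.4 = 77/145.
Target odds = 0.9/0.1 = 9.
Need 6ⁿ ≥ 9 ÷ (77/145) = 1305/77.
6¹ = 6 falls short of 1305/77 but 6² = 36 reaches it, so n = 2.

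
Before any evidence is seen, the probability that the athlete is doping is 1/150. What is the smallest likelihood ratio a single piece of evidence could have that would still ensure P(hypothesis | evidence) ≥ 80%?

596

Prior odds = (1/150)/(149/150) = 1/149.
Target odds = 0.8/0.2 = 4.
Required Bayes factor = 4 ÷ (1/149) = 596.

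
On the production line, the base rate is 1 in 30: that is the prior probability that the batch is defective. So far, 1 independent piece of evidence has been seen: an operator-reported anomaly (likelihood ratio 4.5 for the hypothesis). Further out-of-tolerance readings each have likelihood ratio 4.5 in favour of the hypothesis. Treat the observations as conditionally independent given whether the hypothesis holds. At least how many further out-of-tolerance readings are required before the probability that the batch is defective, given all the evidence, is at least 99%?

5

Prior odds = (1/30)/(29/30) = 1/29.
Bayes factor of the evidence already in hand = 4.5.
Odds after that evidence = (1/29) × 4.5 = 9/58.
Target odds = 0.99/0.01 = 99.
Need 4.5ⁿ ≥ 99 ÷ (9/58) = 638.
4.5⁴ = 410.0625 falls short of 638 but 4.5⁵ = 1845.28125 reaches it, so n = 5.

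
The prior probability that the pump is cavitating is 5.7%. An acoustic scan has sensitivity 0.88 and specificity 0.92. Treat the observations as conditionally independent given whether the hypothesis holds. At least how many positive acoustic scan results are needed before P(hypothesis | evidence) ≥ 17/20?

2

Prior odds: 0.057 ÷ 0.943 = 57/943.
False-positive rate = 1 − 0.92 = 0.08; likelihood ratio of a positive = 0.88/0.08 = 11.
Target odds: 0.85 ÷ 0.15 = 17/3.
Need (57/943) × 11ⁿ ≥ 17/3, i.e. 11ⁿ ≥ 16031/171.
11¹ = 11 falls short of 16031/171 but 11² = 121 reaches it, so n = 2.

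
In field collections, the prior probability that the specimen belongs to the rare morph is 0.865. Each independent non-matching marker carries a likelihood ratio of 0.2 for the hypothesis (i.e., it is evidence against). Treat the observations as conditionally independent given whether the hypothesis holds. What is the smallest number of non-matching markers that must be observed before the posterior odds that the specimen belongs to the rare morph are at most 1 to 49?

Prior odds = 0.865/0.135 = 173/27.
Likelihood ratio per non-matching marker = 0.2.
Target odds = 1/49.
Need (173/27) × 0.2ⁿ ≤ 1/49, i.e. 0.2ⁿ ≤ 27/8477.
0.2³ = 0.008 is still above 27/8477 but 0.2⁴ = 0.0016 is at or below it, so n = 4.

4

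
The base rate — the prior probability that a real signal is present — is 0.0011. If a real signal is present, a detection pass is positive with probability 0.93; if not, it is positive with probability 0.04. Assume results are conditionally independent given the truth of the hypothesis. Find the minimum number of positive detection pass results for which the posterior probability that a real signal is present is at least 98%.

4

Prior odds = 0.0011/0.9989 = 11/9989.
Likelihood ratio of a positive = 0.93/0.04 = 23.25.
Target odds: 0.98 ÷ 0.02 = 49.
Require 23.25ⁿ ≥ 49 ÷ (11/9989) = 489461/11.
23.25³ = 804357/64 falls short of 489461/11 but 23.25⁴ = 74805201/256 reaches it, so n = 4.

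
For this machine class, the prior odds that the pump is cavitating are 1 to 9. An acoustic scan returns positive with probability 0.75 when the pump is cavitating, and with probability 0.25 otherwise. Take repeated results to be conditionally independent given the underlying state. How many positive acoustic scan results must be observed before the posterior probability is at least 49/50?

Prior odds = 1/9.
Likelihood ratio of a positive result = 0.75/0.25 = 3.
Target posterior odds = 0.98/0.02 = 49.
Require 3ⁿ ≥ 49 ÷ (1/9) = 441.
3⁵ = 243 falls short of 441 but 3⁶ = 729 reaches it, so n = 6.

6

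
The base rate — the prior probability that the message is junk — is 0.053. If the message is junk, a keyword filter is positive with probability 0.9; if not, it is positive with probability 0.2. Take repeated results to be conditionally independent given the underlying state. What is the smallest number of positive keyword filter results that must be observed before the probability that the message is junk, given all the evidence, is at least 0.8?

3

Prior odds: 0.053 ÷ 0.947 = 53/947.
Likelihood ratio of a positive = 0.9/0.2 = 4.5.
Target posterior odds = 0.8/0.2 = 4.
Need (53/947) × 4.5ⁿ ≥ 4, i.e. 4.5ⁿ ≥ 3788/53.
4.5² = 20.25 falls short of 3788/53 but 4.5³ = 91.125 reaches it, so n = 3.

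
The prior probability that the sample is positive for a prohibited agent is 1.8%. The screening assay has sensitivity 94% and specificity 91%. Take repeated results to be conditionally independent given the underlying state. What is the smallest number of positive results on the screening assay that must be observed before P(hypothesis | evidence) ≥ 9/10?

Prior odds = 0.018/0.982 = 9/491.
False-positive rate = 1 − 0.91 = 0.09; likelihood ratio of a positive = 0.94/0.09 = 94/9.
Target posterior odds = 0.9/0.1 = 9.
Need (9/491) × (94/9)ⁿ ≥ 9, i.e. (94/9)ⁿ ≥ 491.
(94/9)² = 8836/81 falls short of 491 but (94/9)³ = 830584/729 reaches it, so n = 3.

3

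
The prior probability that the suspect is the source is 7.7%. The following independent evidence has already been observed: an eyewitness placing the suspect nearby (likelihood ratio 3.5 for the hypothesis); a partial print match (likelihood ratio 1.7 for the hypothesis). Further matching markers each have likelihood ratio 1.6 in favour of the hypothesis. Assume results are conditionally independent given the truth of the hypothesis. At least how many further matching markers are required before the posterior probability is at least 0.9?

7

Prior odds = 0.077/0.923 = 77/923.
Combined Bayes factor of the evidence already in hand = 3.5 × 1.7 = 5.95.
Odds after that evidence = (77/923) × 5.95 = 9163/18460.
Target odds = 0.9/0.1 = 9.
Need 1.6ⁿ ≥ 9 ÷ (9163/18460) = 166140/9163.
1.6⁶ = 262144/15625 falls short of 166140/9163 but 1.6⁷ = 2097152/78125 reaches it, so n = 7.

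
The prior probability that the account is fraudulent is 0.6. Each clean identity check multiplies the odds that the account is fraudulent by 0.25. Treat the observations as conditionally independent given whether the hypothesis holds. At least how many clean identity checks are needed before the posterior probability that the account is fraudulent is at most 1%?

Prior odds = 0.6/0.4 = 1.5.
Likelihood ratio per clean identity check = 0.25.
Target odds: 0.01 ÷ 0.99 = 1/99.
Need 1.5 × 0.25ⁿ ≤ 1/99, i.e. 0.25ⁿ ≤ 2/297.
0.25³ = 0.015625 is still above 2/297 but 0.25⁴ = 0.00390625 is at or below it, so n = 4.

4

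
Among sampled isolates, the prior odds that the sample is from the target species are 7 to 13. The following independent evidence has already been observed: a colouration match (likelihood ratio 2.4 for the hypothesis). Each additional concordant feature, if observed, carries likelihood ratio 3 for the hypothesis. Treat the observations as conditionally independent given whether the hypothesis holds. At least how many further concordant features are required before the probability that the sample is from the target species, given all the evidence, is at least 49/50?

Prior odds = 7/13.
Bayes factor of the evidence already in hand = 2.4.
Odds after that evidence = (7/13) × 2.4 = 84/65.
Target odds = 0.98/0.02 = 49.
Need 3ⁿ ≥ 49 ÷ (84/65) = 455/12.
3³ = 27 falls short of 455/12 but 3⁴ = 81 reaches it, so n = 4.

4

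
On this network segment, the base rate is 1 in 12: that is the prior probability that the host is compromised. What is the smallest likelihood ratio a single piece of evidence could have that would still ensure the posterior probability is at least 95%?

Prior odds = (1/12)/(11/12) = 1/11.
Target odds = 0.95/0.05 = 19.
Required Bayes factor = 19 ÷ (1/11) = 209.

209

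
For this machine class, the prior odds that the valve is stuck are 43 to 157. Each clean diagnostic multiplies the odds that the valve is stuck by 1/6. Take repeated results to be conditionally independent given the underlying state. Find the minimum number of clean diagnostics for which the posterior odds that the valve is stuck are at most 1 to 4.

Prior odds = 43/157.
Likelihood ratio per clean diagnostic = 1/6.
Target odds = 0.25.
Require (1/6)ⁿ ≤ 0.25 ÷ (43/157) = 157/172.
(1/6)¹ = 1/6, which is already at or below the required 157/172; so n = 1.

1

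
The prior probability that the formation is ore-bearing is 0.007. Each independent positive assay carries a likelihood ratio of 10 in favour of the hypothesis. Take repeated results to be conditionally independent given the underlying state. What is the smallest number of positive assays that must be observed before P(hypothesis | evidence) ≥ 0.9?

Prior odds: 0.007 ÷ 0.993 = 7/993.
Likelihood ratio per positive assay = 10.
Target posterior odds = 0.9/0.1 = 9.
Require 10ⁿ ≥ 9 ÷ (7/993) = 8937/7.
10³ = 1000 falls short of 8937/7 but 10⁴ = 10000 reaches it, so n = 4.

4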